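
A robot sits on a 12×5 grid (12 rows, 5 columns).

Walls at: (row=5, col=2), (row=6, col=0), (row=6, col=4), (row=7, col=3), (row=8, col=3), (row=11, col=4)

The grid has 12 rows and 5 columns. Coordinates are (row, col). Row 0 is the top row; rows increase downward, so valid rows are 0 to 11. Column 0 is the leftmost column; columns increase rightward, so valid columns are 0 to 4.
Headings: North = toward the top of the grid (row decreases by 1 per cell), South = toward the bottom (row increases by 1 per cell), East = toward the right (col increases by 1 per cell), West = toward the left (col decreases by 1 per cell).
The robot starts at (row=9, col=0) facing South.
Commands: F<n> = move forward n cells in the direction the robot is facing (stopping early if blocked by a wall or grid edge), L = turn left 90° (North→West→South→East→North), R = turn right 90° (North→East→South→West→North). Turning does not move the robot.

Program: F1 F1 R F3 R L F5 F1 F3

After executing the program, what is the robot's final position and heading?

Start: (row=9, col=0), facing South
  F1: move forward 1, now at (row=10, col=0)
  F1: move forward 1, now at (row=11, col=0)
  R: turn right, now facing West
  F3: move forward 0/3 (blocked), now at (row=11, col=0)
  R: turn right, now facing North
  L: turn left, now facing West
  F5: move forward 0/5 (blocked), now at (row=11, col=0)
  F1: move forward 0/1 (blocked), now at (row=11, col=0)
  F3: move forward 0/3 (blocked), now at (row=11, col=0)
Final: (row=11, col=0), facing West

Answer: Final position: (row=11, col=0), facing West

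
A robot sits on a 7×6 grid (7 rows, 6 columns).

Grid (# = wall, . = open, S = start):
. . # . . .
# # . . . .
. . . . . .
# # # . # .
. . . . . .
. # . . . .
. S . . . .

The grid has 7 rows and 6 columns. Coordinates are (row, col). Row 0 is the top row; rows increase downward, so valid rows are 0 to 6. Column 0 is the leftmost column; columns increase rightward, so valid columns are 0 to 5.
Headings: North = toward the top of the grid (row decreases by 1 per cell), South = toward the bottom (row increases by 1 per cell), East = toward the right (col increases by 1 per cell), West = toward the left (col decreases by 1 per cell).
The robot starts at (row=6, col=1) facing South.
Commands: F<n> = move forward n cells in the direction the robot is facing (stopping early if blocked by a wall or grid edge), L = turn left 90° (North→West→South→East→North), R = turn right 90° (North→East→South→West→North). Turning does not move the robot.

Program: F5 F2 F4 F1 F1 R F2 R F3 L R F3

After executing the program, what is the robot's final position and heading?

Start: (row=6, col=1), facing South
  F5: move forward 0/5 (blocked), now at (row=6, col=1)
  F2: move forward 0/2 (blocked), now at (row=6, col=1)
  F4: move forward 0/4 (blocked), now at (row=6, col=1)
  F1: move forward 0/1 (blocked), now at (row=6, col=1)
  F1: move forward 0/1 (blocked), now at (row=6, col=1)
  R: turn right, now facing West
  F2: move forward 1/2 (blocked), now at (row=6, col=0)
  R: turn right, now facing North
  F3: move forward 2/3 (blocked), now at (row=4, col=0)
  L: turn left, now facing West
  R: turn right, now facing North
  F3: move forward 0/3 (blocked), now at (row=4, col=0)
Final: (row=4, col=0), facing North

Answer: Final position: (row=4, col=0), facing North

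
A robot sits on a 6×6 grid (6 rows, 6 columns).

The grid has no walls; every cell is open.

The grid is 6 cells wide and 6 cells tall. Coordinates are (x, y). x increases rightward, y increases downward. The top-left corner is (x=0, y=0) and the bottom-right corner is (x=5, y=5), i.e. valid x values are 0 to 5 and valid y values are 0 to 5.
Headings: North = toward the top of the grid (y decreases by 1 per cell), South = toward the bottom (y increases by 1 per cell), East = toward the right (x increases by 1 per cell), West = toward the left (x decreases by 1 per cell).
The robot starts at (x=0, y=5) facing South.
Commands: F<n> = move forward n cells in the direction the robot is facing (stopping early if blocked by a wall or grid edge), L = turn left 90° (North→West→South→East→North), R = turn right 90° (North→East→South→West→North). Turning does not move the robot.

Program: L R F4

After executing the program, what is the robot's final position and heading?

Answer: Final position: (x=0, y=5), facing South

Derivation:
Start: (x=0, y=5), facing South
  L: turn left, now facing East
  R: turn right, now facing South
  F4: move forward 0/4 (blocked), now at (x=0, y=5)
Final: (x=0, y=5), facing South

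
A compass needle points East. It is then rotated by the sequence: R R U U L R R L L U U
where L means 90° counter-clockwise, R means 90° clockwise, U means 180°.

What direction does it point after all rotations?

Answer: Final heading: South

Derivation:
Start: East
  R (right (90° clockwise)) -> South
  R (right (90° clockwise)) -> West
  U (U-turn (180°)) -> East
  U (U-turn (180°)) -> West
  L (left (90° counter-clockwise)) -> South
  R (right (90° clockwise)) -> West
  R (right (90° clockwise)) -> North
  L (left (90° counter-clockwise)) -> West
  L (left (90° counter-clockwise)) -> South
  U (U-turn (180°)) -> North
  U (U-turn (180°)) -> South
Final: South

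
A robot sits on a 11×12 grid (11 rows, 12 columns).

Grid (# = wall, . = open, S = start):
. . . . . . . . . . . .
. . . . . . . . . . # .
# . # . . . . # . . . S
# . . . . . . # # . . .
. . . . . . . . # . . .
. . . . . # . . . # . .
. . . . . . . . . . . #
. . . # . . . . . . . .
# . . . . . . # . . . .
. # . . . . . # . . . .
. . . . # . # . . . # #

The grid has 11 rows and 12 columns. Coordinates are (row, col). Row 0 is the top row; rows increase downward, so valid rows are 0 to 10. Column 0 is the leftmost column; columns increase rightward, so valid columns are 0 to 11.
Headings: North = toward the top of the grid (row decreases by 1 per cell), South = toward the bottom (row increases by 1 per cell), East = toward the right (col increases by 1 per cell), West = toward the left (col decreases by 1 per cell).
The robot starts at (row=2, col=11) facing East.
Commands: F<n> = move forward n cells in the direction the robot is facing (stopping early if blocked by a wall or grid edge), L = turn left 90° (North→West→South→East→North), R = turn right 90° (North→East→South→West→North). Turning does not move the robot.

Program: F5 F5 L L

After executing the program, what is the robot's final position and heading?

Answer: Final position: (row=2, col=11), facing West

Derivation:
Start: (row=2, col=11), facing East
  F5: move forward 0/5 (blocked), now at (row=2, col=11)
  F5: move forward 0/5 (blocked), now at (row=2, col=11)
  L: turn left, now facing North
  L: turn left, now facing West
Final: (row=2, col=11), facing West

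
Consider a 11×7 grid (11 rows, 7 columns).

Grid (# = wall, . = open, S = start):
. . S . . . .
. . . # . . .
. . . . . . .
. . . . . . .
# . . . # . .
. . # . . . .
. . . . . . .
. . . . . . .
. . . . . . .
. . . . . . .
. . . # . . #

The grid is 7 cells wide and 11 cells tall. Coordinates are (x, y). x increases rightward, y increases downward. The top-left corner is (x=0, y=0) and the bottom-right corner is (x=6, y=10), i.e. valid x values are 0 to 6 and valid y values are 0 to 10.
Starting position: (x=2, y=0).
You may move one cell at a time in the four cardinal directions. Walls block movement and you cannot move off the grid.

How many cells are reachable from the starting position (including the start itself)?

BFS flood-fill from (x=2, y=0):
  Distance 0: (x=2, y=0)
  Distance 1: (x=1, y=0), (x=3, y=0), (x=2, y=1)
  Distance 2: (x=0, y=0), (x=4, y=0), (x=1, y=1), (x=2, y=2)
  Distance 3: (x=5, y=0), (x=0, y=1), (x=4, y=1), (x=1, y=2), (x=3, y=2), (x=2, y=3)
  Distance 4: (x=6, y=0), (x=5, y=1), (x=0, y=2), (x=4, y=2), (x=1, y=3), (x=3, y=3), (x=2, y=4)
  Distance 5: (x=6, y=1), (x=5, y=2), (x=0, y=3), (x=4, y=3), (x=1, y=4), (x=3, y=4)
  Distance 6: (x=6, y=2), (x=5, y=3), (x=1, y=5), (x=3, y=5)
  Distance 7: (x=6, y=3), (x=5, y=4), (x=0, y=5), (x=4, y=5), (x=1, y=6), (x=3, y=6)
  Distance 8: (x=6, y=4), (x=5, y=5), (x=0, y=6), (x=2, y=6), (x=4, y=6), (x=1, y=7), (x=3, y=7)
  Distance 9: (x=6, y=5), (x=5, y=6), (x=0, y=7), (x=2, y=7), (x=4, y=7), (x=1, y=8), (x=3, y=8)
  Distance 10: (x=6, y=6), (x=5, y=7), (x=0, y=8), (x=2, y=8), (x=4, y=8), (x=1, y=9), (x=3, y=9)
  Distance 11: (x=6, y=7), (x=5, y=8), (x=0, y=9), (x=2, y=9), (x=4, y=9), (x=1, y=10)
  Distance 12: (x=6, y=8), (x=5, y=9), (x=0, y=10), (x=2, y=10), (x=4, y=10)
  Distance 13: (x=6, y=9), (x=5, y=10)
Total reachable: 71 (grid has 71 open cells total)

Answer: Reachable cells: 71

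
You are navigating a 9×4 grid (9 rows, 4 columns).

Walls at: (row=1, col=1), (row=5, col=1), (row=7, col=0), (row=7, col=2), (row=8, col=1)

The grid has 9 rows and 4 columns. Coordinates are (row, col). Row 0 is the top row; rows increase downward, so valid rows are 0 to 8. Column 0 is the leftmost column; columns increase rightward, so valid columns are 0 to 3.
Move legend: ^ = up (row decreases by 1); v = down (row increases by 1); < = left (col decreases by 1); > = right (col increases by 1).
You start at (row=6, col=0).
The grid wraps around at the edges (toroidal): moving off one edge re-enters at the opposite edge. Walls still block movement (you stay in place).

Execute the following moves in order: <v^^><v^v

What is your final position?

Answer: Final position: (row=6, col=3)

Derivation:
Start: (row=6, col=0)
  < (left): (row=6, col=0) -> (row=6, col=3)
  v (down): (row=6, col=3) -> (row=7, col=3)
  ^ (up): (row=7, col=3) -> (row=6, col=3)
  ^ (up): (row=6, col=3) -> (row=5, col=3)
  > (right): (row=5, col=3) -> (row=5, col=0)
  < (left): (row=5, col=0) -> (row=5, col=3)
  v (down): (row=5, col=3) -> (row=6, col=3)
  ^ (up): (row=6, col=3) -> (row=5, col=3)
  v (down): (row=5, col=3) -> (row=6, col=3)
Final: (row=6, col=3)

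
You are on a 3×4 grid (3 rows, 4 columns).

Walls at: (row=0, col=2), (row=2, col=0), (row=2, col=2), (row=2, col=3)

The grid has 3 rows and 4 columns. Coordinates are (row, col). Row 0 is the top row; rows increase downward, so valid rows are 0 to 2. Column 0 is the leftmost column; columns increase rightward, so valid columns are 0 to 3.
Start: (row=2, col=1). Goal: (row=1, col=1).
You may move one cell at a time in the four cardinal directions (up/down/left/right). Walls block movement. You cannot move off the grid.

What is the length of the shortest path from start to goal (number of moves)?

Answer: Shortest path length: 1

Derivation:
BFS from (row=2, col=1) until reaching (row=1, col=1):
  Distance 0: (row=2, col=1)
  Distance 1: (row=1, col=1)  <- goal reached here
One shortest path (1 moves): (row=2, col=1) -> (row=1, col=1)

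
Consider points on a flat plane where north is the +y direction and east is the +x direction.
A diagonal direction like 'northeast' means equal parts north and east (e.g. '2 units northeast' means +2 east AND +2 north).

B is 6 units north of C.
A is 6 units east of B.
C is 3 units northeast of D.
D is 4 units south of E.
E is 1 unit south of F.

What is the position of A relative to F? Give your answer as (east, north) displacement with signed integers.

Answer: A is at (east=9, north=4) relative to F.

Derivation:
Place F at the origin (east=0, north=0).
  E is 1 unit south of F: delta (east=+0, north=-1); E at (east=0, north=-1).
  D is 4 units south of E: delta (east=+0, north=-4); D at (east=0, north=-5).
  C is 3 units northeast of D: delta (east=+3, north=+3); C at (east=3, north=-2).
  B is 6 units north of C: delta (east=+0, north=+6); B at (east=3, north=4).
  A is 6 units east of B: delta (east=+6, north=+0); A at (east=9, north=4).
Therefore A relative to F: (east=9, north=4).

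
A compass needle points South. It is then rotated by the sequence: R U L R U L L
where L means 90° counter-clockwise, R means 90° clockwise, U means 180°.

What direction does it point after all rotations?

Answer: Final heading: East

Derivation:
Start: South
  R (right (90° clockwise)) -> West
  U (U-turn (180°)) -> East
  L (left (90° counter-clockwise)) -> North
  R (right (90° clockwise)) -> East
  U (U-turn (180°)) -> West
  L (left (90° counter-clockwise)) -> South
  L (left (90° counter-clockwise)) -> East
Final: East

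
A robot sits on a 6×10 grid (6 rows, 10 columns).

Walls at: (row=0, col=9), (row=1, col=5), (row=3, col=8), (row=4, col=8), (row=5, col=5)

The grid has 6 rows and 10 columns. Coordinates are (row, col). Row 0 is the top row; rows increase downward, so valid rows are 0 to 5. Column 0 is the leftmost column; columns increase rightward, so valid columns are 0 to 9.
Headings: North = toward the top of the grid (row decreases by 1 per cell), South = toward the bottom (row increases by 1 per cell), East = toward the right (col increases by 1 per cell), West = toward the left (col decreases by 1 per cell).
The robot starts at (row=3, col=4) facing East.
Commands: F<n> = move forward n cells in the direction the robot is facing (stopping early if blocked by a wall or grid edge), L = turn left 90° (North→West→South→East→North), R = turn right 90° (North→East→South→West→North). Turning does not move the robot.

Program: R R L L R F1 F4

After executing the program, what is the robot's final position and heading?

Start: (row=3, col=4), facing East
  R: turn right, now facing South
  R: turn right, now facing West
  L: turn left, now facing South
  L: turn left, now facing East
  R: turn right, now facing South
  F1: move forward 1, now at (row=4, col=4)
  F4: move forward 1/4 (blocked), now at (row=5, col=4)
Final: (row=5, col=4), facing South

Answer: Final position: (row=5, col=4), facing South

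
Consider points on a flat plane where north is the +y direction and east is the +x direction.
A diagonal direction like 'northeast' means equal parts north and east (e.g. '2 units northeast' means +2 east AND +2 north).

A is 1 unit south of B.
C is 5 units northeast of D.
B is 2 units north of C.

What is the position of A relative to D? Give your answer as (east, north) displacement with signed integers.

Answer: A is at (east=5, north=6) relative to D.

Derivation:
Place D at the origin (east=0, north=0).
  C is 5 units northeast of D: delta (east=+5, north=+5); C at (east=5, north=5).
  B is 2 units north of C: delta (east=+0, north=+2); B at (east=5, north=7).
  A is 1 unit south of B: delta (east=+0, north=-1); A at (east=5, north=6).
Therefore A relative to D: (east=5, north=6).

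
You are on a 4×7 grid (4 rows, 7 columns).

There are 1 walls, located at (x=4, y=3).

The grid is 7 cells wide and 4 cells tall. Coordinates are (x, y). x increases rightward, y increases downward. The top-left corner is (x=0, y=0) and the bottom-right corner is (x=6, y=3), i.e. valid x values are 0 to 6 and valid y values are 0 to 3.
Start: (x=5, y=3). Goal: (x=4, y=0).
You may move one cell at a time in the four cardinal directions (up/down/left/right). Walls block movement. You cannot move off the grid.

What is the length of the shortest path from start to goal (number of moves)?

Answer: Shortest path length: 4

Derivation:
BFS from (x=5, y=3) until reaching (x=4, y=0):
  Distance 0: (x=5, y=3)
  Distance 1: (x=5, y=2), (x=6, y=3)
  Distance 2: (x=5, y=1), (x=4, y=2), (x=6, y=2)
  Distance 3: (x=5, y=0), (x=4, y=1), (x=6, y=1), (x=3, y=2)
  Distance 4: (x=4, y=0), (x=6, y=0), (x=3, y=1), (x=2, y=2), (x=3, y=3)  <- goal reached here
One shortest path (4 moves): (x=5, y=3) -> (x=5, y=2) -> (x=4, y=2) -> (x=4, y=1) -> (x=4, y=0)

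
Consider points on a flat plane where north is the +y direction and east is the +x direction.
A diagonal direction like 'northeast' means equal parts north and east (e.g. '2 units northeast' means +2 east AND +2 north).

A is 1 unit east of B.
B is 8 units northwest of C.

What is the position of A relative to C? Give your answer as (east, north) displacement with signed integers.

Answer: A is at (east=-7, north=8) relative to C.

Derivation:
Place C at the origin (east=0, north=0).
  B is 8 units northwest of C: delta (east=-8, north=+8); B at (east=-8, north=8).
  A is 1 unit east of B: delta (east=+1, north=+0); A at (east=-7, north=8).
Therefore A relative to C: (east=-7, north=8).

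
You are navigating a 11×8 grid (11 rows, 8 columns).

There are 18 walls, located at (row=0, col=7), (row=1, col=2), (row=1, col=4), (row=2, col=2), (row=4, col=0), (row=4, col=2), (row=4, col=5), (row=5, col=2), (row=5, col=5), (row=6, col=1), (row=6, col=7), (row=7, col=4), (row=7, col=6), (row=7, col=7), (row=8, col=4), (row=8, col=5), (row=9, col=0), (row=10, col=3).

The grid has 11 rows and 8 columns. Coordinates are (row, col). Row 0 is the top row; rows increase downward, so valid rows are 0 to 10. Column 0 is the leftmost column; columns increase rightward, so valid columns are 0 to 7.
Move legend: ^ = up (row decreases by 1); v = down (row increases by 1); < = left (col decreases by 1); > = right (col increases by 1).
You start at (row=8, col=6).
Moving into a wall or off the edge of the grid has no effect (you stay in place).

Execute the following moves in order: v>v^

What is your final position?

Answer: Final position: (row=9, col=7)

Derivation:
Start: (row=8, col=6)
  v (down): (row=8, col=6) -> (row=9, col=6)
  > (right): (row=9, col=6) -> (row=9, col=7)
  v (down): (row=9, col=7) -> (row=10, col=7)
  ^ (up): (row=10, col=7) -> (row=9, col=7)
Final: (row=9, col=7)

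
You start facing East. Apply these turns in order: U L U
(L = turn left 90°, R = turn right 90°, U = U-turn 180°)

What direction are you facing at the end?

Answer: Final heading: North

Derivation:
Start: East
  U (U-turn (180°)) -> West
  L (left (90° counter-clockwise)) -> South
  U (U-turn (180°)) -> North
Final: North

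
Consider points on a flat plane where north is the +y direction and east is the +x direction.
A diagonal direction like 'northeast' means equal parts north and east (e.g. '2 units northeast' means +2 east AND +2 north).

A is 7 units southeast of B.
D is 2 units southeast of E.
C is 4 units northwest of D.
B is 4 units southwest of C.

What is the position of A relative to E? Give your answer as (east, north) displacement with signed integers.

Place E at the origin (east=0, north=0).
  D is 2 units southeast of E: delta (east=+2, north=-2); D at (east=2, north=-2).
  C is 4 units northwest of D: delta (east=-4, north=+4); C at (east=-2, north=2).
  B is 4 units southwest of C: delta (east=-4, north=-4); B at (east=-6, north=-2).
  A is 7 units southeast of B: delta (east=+7, north=-7); A at (east=1, north=-9).
Therefore A relative to E: (east=1, north=-9).

Answer: A is at (east=1, north=-9) relative to E.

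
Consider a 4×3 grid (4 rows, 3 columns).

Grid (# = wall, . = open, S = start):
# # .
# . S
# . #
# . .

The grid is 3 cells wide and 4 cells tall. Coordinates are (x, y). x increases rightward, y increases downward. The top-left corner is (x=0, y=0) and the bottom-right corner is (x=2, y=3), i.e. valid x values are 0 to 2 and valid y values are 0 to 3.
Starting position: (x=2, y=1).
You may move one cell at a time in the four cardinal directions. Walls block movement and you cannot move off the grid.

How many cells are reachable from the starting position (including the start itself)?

BFS flood-fill from (x=2, y=1):
  Distance 0: (x=2, y=1)
  Distance 1: (x=2, y=0), (x=1, y=1)
  Distance 2: (x=1, y=2)
  Distance 3: (x=1, y=3)
  Distance 4: (x=2, y=3)
Total reachable: 6 (grid has 6 open cells total)

Answer: Reachable cells: 6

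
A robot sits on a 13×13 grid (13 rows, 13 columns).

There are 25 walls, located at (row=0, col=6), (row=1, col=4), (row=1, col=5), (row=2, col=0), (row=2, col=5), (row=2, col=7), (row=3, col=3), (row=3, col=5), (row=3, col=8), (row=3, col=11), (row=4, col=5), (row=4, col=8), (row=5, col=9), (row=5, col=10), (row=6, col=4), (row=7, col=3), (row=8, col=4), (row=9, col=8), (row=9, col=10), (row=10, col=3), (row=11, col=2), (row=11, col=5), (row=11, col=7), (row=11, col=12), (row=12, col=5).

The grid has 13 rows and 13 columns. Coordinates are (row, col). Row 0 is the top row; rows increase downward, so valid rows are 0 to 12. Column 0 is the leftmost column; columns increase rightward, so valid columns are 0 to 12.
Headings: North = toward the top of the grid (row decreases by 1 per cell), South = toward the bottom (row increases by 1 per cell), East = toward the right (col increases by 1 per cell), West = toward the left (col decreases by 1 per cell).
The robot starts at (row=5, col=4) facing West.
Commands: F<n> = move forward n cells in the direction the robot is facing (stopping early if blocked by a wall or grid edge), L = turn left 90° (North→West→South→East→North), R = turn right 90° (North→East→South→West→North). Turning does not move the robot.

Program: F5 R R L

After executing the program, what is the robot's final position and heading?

Answer: Final position: (row=5, col=0), facing North

Derivation:
Start: (row=5, col=4), facing West
  F5: move forward 4/5 (blocked), now at (row=5, col=0)
  R: turn right, now facing North
  R: turn right, now facing East
  L: turn left, now facing North
Final: (row=5, col=0), facing North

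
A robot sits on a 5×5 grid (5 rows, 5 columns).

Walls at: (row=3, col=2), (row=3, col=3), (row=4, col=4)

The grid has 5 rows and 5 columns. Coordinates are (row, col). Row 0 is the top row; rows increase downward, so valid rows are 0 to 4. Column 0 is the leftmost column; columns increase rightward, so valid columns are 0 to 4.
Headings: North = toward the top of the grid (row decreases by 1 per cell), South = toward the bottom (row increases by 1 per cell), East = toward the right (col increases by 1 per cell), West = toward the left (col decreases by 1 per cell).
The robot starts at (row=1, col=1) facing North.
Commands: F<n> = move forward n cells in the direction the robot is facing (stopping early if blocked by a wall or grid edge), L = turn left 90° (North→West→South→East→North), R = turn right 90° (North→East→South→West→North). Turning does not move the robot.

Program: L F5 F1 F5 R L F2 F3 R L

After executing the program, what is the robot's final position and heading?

Start: (row=1, col=1), facing North
  L: turn left, now facing West
  F5: move forward 1/5 (blocked), now at (row=1, col=0)
  F1: move forward 0/1 (blocked), now at (row=1, col=0)
  F5: move forward 0/5 (blocked), now at (row=1, col=0)
  R: turn right, now facing North
  L: turn left, now facing West
  F2: move forward 0/2 (blocked), now at (row=1, col=0)
  F3: move forward 0/3 (blocked), now at (row=1, col=0)
  R: turn right, now facing North
  L: turn left, now facing West
Final: (row=1, col=0), facing West

Answer: Final position: (row=1, col=0), facing West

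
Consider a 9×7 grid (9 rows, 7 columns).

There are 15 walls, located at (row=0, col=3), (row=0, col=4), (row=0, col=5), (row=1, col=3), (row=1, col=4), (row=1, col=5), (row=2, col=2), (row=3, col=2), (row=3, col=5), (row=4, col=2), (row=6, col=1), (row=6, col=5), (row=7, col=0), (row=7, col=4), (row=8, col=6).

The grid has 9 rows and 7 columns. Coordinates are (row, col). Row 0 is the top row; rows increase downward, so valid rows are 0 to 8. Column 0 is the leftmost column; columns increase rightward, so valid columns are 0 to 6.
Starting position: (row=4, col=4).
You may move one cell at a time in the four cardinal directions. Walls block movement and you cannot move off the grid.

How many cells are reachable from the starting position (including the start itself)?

BFS flood-fill from (row=4, col=4):
  Distance 0: (row=4, col=4)
  Distance 1: (row=3, col=4), (row=4, col=3), (row=4, col=5), (row=5, col=4)
  Distance 2: (row=2, col=4), (row=3, col=3), (row=4, col=6), (row=5, col=3), (row=5, col=5), (row=6, col=4)
  Distance 3: (row=2, col=3), (row=2, col=5), (row=3, col=6), (row=5, col=2), (row=5, col=6), (row=6, col=3)
  Distance 4: (row=2, col=6), (row=5, col=1), (row=6, col=2), (row=6, col=6), (row=7, col=3)
  Distance 5: (row=1, col=6), (row=4, col=1), (row=5, col=0), (row=7, col=2), (row=7, col=6), (row=8, col=3)
  Distance 6: (row=0, col=6), (row=3, col=1), (row=4, col=0), (row=6, col=0), (row=7, col=1), (row=7, col=5), (row=8, col=2), (row=8, col=4)
  Distance 7: (row=2, col=1), (row=3, col=0), (row=8, col=1), (row=8, col=5)
  Distance 8: (row=1, col=1), (row=2, col=0), (row=8, col=0)
  Distance 9: (row=0, col=1), (row=1, col=0), (row=1, col=2)
  Distance 10: (row=0, col=0), (row=0, col=2)
Total reachable: 48 (grid has 48 open cells total)

Answer: Reachable cells: 48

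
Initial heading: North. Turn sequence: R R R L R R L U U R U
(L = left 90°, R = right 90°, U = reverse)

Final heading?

Answer: Final heading: South

Derivation:
Start: North
  R (right (90° clockwise)) -> East
  R (right (90° clockwise)) -> South
  R (right (90° clockwise)) -> West
  L (left (90° counter-clockwise)) -> South
  R (right (90° clockwise)) -> West
  R (right (90° clockwise)) -> North
  L (left (90° counter-clockwise)) -> West
  U (U-turn (180°)) -> East
  U (U-turn (180°)) -> West
  R (right (90° clockwise)) -> North
  U (U-turn (180°)) -> South
Final: South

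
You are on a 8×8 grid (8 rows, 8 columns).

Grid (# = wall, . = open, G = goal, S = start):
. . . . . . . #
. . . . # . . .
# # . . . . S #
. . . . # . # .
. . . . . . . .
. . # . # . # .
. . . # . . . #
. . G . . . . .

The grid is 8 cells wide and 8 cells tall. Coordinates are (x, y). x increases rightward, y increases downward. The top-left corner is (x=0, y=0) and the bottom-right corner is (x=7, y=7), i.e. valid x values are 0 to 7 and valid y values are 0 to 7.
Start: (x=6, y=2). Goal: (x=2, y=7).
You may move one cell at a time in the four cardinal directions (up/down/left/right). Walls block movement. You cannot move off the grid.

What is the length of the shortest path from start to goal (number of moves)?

Answer: Shortest path length: 9

Derivation:
BFS from (x=6, y=2) until reaching (x=2, y=7):
  Distance 0: (x=6, y=2)
  Distance 1: (x=6, y=1), (x=5, y=2)
  Distance 2: (x=6, y=0), (x=5, y=1), (x=7, y=1), (x=4, y=2), (x=5, y=3)
  Distance 3: (x=5, y=0), (x=3, y=2), (x=5, y=4)
  Distance 4: (x=4, y=0), (x=3, y=1), (x=2, y=2), (x=3, y=3), (x=4, y=4), (x=6, y=4), (x=5, y=5)
  Distance 5: (x=3, y=0), (x=2, y=1), (x=2, y=3), (x=3, y=4), (x=7, y=4), (x=5, y=6)
  Distance 6: (x=2, y=0), (x=1, y=1), (x=1, y=3), (x=7, y=3), (x=2, y=4), (x=3, y=5), (x=7, y=5), (x=4, y=6), (x=6, y=6), (x=5, y=7)
  Distance 7: (x=1, y=0), (x=0, y=1), (x=0, y=3), (x=1, y=4), (x=4, y=7), (x=6, y=7)
  Distance 8: (x=0, y=0), (x=0, y=4), (x=1, y=5), (x=3, y=7), (x=7, y=7)
  Distance 9: (x=0, y=5), (x=1, y=6), (x=2, y=7)  <- goal reached here
One shortest path (9 moves): (x=6, y=2) -> (x=5, y=2) -> (x=5, y=3) -> (x=5, y=4) -> (x=5, y=5) -> (x=5, y=6) -> (x=4, y=6) -> (x=4, y=7) -> (x=3, y=7) -> (x=2, y=7)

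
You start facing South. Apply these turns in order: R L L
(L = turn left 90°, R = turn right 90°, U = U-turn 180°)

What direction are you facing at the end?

Start: South
  R (right (90° clockwise)) -> West
  L (left (90° counter-clockwise)) -> South
  L (left (90° counter-clockwise)) -> East
Final: East

Answer: Final heading: East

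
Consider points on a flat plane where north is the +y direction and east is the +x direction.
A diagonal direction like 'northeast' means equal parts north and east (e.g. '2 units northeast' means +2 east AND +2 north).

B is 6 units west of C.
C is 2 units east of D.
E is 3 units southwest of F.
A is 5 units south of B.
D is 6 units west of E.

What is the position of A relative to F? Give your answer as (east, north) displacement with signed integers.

Place F at the origin (east=0, north=0).
  E is 3 units southwest of F: delta (east=-3, north=-3); E at (east=-3, north=-3).
  D is 6 units west of E: delta (east=-6, north=+0); D at (east=-9, north=-3).
  C is 2 units east of D: delta (east=+2, north=+0); C at (east=-7, north=-3).
  B is 6 units west of C: delta (east=-6, north=+0); B at (east=-13, north=-3).
  A is 5 units south of B: delta (east=+0, north=-5); A at (east=-13, north=-8).
Therefore A relative to F: (east=-13, north=-8).

Answer: A is at (east=-13, north=-8) relative to F.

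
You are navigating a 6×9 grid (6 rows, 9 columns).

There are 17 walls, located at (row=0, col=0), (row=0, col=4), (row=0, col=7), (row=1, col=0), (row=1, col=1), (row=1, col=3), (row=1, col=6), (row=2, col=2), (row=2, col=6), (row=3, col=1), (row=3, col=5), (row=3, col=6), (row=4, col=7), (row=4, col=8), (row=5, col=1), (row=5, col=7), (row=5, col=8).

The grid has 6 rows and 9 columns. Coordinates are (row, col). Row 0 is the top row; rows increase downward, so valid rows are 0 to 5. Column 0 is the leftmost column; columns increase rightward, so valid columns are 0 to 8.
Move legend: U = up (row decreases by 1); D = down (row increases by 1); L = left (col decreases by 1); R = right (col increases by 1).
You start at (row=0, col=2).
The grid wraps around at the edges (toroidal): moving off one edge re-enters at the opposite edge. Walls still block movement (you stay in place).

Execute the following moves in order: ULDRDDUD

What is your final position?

Start: (row=0, col=2)
  U (up): (row=0, col=2) -> (row=5, col=2)
  L (left): blocked, stay at (row=5, col=2)
  D (down): (row=5, col=2) -> (row=0, col=2)
  R (right): (row=0, col=2) -> (row=0, col=3)
  D (down): blocked, stay at (row=0, col=3)
  D (down): blocked, stay at (row=0, col=3)
  U (up): (row=0, col=3) -> (row=5, col=3)
  D (down): (row=5, col=3) -> (row=0, col=3)
Final: (row=0, col=3)

Answer: Final position: (row=0, col=3)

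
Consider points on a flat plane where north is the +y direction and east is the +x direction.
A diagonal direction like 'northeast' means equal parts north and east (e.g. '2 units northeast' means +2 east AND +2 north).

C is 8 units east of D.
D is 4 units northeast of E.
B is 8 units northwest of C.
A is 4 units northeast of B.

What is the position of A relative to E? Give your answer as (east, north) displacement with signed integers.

Place E at the origin (east=0, north=0).
  D is 4 units northeast of E: delta (east=+4, north=+4); D at (east=4, north=4).
  C is 8 units east of D: delta (east=+8, north=+0); C at (east=12, north=4).
  B is 8 units northwest of C: delta (east=-8, north=+8); B at (east=4, north=12).
  A is 4 units northeast of B: delta (east=+4, north=+4); A at (east=8, north=16).
Therefore A relative to E: (east=8, north=16).

Answer: A is at (east=8, north=16) relative to E.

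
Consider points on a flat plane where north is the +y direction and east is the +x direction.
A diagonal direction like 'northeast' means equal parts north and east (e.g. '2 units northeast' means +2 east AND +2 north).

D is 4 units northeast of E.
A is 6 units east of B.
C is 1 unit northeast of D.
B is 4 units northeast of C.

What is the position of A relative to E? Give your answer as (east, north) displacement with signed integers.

Answer: A is at (east=15, north=9) relative to E.

Derivation:
Place E at the origin (east=0, north=0).
  D is 4 units northeast of E: delta (east=+4, north=+4); D at (east=4, north=4).
  C is 1 unit northeast of D: delta (east=+1, north=+1); C at (east=5, north=5).
  B is 4 units northeast of C: delta (east=+4, north=+4); B at (east=9, north=9).
  A is 6 units east of B: delta (east=+6, north=+0); A at (east=15, north=9).
Therefore A relative to E: (east=15, north=9).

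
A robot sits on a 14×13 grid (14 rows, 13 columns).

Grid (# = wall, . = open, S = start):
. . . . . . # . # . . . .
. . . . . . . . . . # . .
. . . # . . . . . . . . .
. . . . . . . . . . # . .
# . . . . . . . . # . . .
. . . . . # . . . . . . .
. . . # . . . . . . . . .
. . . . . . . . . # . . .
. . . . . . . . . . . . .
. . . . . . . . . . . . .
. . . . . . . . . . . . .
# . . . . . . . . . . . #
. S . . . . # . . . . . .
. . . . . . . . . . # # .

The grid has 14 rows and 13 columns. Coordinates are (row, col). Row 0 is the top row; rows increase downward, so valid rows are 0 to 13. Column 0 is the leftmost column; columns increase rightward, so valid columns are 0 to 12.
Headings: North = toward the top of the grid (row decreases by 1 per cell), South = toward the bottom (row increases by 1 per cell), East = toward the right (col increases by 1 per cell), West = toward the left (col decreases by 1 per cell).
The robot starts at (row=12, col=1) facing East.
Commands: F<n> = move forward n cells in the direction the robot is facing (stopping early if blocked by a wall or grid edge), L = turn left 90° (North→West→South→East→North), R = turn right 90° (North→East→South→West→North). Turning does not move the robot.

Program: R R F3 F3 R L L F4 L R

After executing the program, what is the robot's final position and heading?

Start: (row=12, col=1), facing East
  R: turn right, now facing South
  R: turn right, now facing West
  F3: move forward 1/3 (blocked), now at (row=12, col=0)
  F3: move forward 0/3 (blocked), now at (row=12, col=0)
  R: turn right, now facing North
  L: turn left, now facing West
  L: turn left, now facing South
  F4: move forward 1/4 (blocked), now at (row=13, col=0)
  L: turn left, now facing East
  R: turn right, now facing South
Final: (row=13, col=0), facing South

Answer: Final position: (row=13, col=0), facing South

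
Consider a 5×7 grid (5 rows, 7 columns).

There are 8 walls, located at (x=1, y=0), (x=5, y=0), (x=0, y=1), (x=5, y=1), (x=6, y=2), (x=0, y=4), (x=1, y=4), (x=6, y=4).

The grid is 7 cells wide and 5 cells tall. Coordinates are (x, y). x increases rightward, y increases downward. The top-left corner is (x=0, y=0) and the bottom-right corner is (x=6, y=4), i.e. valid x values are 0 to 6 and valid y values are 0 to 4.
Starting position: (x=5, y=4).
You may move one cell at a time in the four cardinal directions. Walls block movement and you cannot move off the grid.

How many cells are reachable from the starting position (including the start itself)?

Answer: Reachable cells: 24

Derivation:
BFS flood-fill from (x=5, y=4):
  Distance 0: (x=5, y=4)
  Distance 1: (x=5, y=3), (x=4, y=4)
  Distance 2: (x=5, y=2), (x=4, y=3), (x=6, y=3), (x=3, y=4)
  Distance 3: (x=4, y=2), (x=3, y=3), (x=2, y=4)
  Distance 4: (x=4, y=1), (x=3, y=2), (x=2, y=3)
  Distance 5: (x=4, y=0), (x=3, y=1), (x=2, y=2), (x=1, y=3)
  Distance 6: (x=3, y=0), (x=2, y=1), (x=1, y=2), (x=0, y=3)
  Distance 7: (x=2, y=0), (x=1, y=1), (x=0, y=2)
Total reachable: 24 (grid has 27 open cells total)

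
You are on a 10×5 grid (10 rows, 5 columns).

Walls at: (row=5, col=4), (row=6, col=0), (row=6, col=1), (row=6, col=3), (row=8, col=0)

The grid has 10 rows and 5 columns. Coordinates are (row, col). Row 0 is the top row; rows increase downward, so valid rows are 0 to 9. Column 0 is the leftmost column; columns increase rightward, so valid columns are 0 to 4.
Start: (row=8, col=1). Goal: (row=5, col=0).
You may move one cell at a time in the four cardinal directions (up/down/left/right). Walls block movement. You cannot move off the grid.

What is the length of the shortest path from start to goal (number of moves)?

Answer: Shortest path length: 6

Derivation:
BFS from (row=8, col=1) until reaching (row=5, col=0):
  Distance 0: (row=8, col=1)
  Distance 1: (row=7, col=1), (row=8, col=2), (row=9, col=1)
  Distance 2: (row=7, col=0), (row=7, col=2), (row=8, col=3), (row=9, col=0), (row=9, col=2)
  Distance 3: (row=6, col=2), (row=7, col=3), (row=8, col=4), (row=9, col=3)
  Distance 4: (row=5, col=2), (row=7, col=4), (row=9, col=4)
  Distance 5: (row=4, col=2), (row=5, col=1), (row=5, col=3), (row=6, col=4)
  Distance 6: (row=3, col=2), (row=4, col=1), (row=4, col=3), (row=5, col=0)  <- goal reached here
One shortest path (6 moves): (row=8, col=1) -> (row=8, col=2) -> (row=7, col=2) -> (row=6, col=2) -> (row=5, col=2) -> (row=5, col=1) -> (row=5, col=0)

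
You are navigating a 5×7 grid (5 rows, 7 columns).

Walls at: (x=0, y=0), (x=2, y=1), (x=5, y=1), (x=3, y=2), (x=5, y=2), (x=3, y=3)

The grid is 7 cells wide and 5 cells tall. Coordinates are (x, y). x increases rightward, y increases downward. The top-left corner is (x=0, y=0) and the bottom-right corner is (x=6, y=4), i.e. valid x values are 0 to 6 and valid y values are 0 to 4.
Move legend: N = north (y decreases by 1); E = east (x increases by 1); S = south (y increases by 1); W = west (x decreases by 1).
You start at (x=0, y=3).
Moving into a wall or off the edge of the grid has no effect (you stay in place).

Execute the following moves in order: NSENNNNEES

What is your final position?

Start: (x=0, y=3)
  N (north): (x=0, y=3) -> (x=0, y=2)
  S (south): (x=0, y=2) -> (x=0, y=3)
  E (east): (x=0, y=3) -> (x=1, y=3)
  N (north): (x=1, y=3) -> (x=1, y=2)
  N (north): (x=1, y=2) -> (x=1, y=1)
  N (north): (x=1, y=1) -> (x=1, y=0)
  N (north): blocked, stay at (x=1, y=0)
  E (east): (x=1, y=0) -> (x=2, y=0)
  E (east): (x=2, y=0) -> (x=3, y=0)
  S (south): (x=3, y=0) -> (x=3, y=1)
Final: (x=3, y=1)

Answer: Final position: (x=3, y=1)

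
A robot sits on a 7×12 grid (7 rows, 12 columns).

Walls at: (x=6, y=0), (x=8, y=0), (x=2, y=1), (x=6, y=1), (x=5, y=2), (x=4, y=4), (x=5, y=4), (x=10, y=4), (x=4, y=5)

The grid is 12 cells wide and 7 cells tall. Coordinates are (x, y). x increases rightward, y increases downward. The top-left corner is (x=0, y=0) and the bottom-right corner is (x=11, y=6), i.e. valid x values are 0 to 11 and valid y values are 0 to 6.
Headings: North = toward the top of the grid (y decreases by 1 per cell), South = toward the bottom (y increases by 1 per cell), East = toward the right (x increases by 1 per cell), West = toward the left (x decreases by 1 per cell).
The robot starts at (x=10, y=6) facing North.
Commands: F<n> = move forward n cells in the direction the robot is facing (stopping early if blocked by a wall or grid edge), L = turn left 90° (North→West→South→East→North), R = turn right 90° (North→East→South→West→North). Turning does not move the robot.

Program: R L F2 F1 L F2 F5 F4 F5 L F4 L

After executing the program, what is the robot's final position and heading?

Answer: Final position: (x=5, y=6), facing East

Derivation:
Start: (x=10, y=6), facing North
  R: turn right, now facing East
  L: turn left, now facing North
  F2: move forward 1/2 (blocked), now at (x=10, y=5)
  F1: move forward 0/1 (blocked), now at (x=10, y=5)
  L: turn left, now facing West
  F2: move forward 2, now at (x=8, y=5)
  F5: move forward 3/5 (blocked), now at (x=5, y=5)
  F4: move forward 0/4 (blocked), now at (x=5, y=5)
  F5: move forward 0/5 (blocked), now at (x=5, y=5)
  L: turn left, now facing South
  F4: move forward 1/4 (blocked), now at (x=5, y=6)
  L: turn left, now facing East
Final: (x=5, y=6), facing East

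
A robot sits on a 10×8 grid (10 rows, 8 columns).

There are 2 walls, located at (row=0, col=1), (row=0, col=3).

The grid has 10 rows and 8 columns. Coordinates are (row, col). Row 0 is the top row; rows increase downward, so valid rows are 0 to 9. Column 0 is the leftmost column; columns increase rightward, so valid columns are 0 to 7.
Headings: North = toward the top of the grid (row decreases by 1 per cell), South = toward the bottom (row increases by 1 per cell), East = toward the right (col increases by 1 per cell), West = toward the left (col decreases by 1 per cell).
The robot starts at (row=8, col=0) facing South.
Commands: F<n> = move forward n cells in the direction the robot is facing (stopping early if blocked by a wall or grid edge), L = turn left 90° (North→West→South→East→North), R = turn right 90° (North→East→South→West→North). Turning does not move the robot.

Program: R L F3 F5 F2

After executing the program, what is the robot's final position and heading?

Start: (row=8, col=0), facing South
  R: turn right, now facing West
  L: turn left, now facing South
  F3: move forward 1/3 (blocked), now at (row=9, col=0)
  F5: move forward 0/5 (blocked), now at (row=9, col=0)
  F2: move forward 0/2 (blocked), now at (row=9, col=0)
Final: (row=9, col=0), facing South

Answer: Final position: (row=9, col=0), facing South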